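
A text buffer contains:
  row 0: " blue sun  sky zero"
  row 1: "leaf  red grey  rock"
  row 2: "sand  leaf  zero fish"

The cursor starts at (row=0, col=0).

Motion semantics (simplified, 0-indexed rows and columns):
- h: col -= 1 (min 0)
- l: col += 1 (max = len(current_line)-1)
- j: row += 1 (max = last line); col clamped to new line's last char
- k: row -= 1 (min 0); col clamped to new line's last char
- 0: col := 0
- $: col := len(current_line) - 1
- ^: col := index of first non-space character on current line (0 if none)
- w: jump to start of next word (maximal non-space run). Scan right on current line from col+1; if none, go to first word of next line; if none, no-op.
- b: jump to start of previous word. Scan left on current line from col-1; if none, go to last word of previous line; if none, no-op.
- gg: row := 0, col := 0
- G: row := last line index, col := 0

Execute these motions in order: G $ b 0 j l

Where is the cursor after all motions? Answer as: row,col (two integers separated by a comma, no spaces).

After 1 (G): row=2 col=0 char='s'
After 2 ($): row=2 col=20 char='h'
After 3 (b): row=2 col=17 char='f'
After 4 (0): row=2 col=0 char='s'
After 5 (j): row=2 col=0 char='s'
After 6 (l): row=2 col=1 char='a'

Answer: 2,1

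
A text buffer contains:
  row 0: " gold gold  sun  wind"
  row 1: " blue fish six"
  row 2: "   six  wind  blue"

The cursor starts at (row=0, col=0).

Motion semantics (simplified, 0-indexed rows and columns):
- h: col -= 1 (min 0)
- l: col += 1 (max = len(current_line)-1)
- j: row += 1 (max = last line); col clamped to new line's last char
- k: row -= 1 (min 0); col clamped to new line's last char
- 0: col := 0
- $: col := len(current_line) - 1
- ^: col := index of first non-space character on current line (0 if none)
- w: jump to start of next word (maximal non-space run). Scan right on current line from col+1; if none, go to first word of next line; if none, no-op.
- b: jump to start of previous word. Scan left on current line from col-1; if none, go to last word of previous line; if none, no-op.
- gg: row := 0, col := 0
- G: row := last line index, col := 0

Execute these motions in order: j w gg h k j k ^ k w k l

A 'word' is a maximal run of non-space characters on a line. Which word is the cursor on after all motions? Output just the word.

Answer: gold

Derivation:
After 1 (j): row=1 col=0 char='_'
After 2 (w): row=1 col=1 char='b'
After 3 (gg): row=0 col=0 char='_'
After 4 (h): row=0 col=0 char='_'
After 5 (k): row=0 col=0 char='_'
After 6 (j): row=1 col=0 char='_'
After 7 (k): row=0 col=0 char='_'
After 8 (^): row=0 col=1 char='g'
After 9 (k): row=0 col=1 char='g'
After 10 (w): row=0 col=6 char='g'
After 11 (k): row=0 col=6 char='g'
After 12 (l): row=0 col=7 char='o'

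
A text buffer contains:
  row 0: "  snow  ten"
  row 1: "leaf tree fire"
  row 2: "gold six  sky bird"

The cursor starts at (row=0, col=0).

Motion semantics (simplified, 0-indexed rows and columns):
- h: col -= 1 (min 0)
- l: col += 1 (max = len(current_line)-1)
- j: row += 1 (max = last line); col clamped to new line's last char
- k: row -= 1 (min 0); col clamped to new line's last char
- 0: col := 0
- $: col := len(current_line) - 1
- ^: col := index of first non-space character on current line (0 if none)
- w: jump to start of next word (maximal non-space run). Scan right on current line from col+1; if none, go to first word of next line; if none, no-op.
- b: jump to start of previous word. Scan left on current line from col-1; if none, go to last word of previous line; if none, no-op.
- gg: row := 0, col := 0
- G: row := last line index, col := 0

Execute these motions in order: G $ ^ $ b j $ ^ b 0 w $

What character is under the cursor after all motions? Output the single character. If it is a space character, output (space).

Answer: e

Derivation:
After 1 (G): row=2 col=0 char='g'
After 2 ($): row=2 col=17 char='d'
After 3 (^): row=2 col=0 char='g'
After 4 ($): row=2 col=17 char='d'
After 5 (b): row=2 col=14 char='b'
After 6 (j): row=2 col=14 char='b'
After 7 ($): row=2 col=17 char='d'
After 8 (^): row=2 col=0 char='g'
After 9 (b): row=1 col=10 char='f'
After 10 (0): row=1 col=0 char='l'
After 11 (w): row=1 col=5 char='t'
After 12 ($): row=1 col=13 char='e'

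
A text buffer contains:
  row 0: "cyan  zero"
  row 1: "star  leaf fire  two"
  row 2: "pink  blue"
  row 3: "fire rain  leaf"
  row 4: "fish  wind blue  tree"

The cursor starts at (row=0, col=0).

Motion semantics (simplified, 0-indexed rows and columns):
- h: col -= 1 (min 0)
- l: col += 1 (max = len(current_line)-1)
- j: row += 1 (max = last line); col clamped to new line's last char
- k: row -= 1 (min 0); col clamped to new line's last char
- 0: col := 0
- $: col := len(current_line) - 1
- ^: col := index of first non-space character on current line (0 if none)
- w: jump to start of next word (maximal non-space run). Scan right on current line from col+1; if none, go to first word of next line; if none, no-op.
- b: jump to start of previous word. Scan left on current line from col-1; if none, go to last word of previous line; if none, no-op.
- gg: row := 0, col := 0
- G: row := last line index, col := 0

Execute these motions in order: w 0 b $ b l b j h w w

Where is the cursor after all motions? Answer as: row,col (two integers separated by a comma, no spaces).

After 1 (w): row=0 col=6 char='z'
After 2 (0): row=0 col=0 char='c'
After 3 (b): row=0 col=0 char='c'
After 4 ($): row=0 col=9 char='o'
After 5 (b): row=0 col=6 char='z'
After 6 (l): row=0 col=7 char='e'
After 7 (b): row=0 col=6 char='z'
After 8 (j): row=1 col=6 char='l'
After 9 (h): row=1 col=5 char='_'
After 10 (w): row=1 col=6 char='l'
After 11 (w): row=1 col=11 char='f'

Answer: 1,11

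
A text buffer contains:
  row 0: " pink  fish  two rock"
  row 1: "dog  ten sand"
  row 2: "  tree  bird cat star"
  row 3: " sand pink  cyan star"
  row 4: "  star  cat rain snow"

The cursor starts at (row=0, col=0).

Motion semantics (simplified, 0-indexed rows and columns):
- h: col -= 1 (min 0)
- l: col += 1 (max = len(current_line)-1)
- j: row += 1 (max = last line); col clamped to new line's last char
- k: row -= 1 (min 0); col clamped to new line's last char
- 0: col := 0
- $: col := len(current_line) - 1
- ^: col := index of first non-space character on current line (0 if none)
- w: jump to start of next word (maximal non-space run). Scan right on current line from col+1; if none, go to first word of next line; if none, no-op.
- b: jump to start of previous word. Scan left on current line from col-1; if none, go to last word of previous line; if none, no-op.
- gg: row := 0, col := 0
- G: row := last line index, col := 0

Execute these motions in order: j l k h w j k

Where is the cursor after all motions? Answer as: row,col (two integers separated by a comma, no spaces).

After 1 (j): row=1 col=0 char='d'
After 2 (l): row=1 col=1 char='o'
After 3 (k): row=0 col=1 char='p'
After 4 (h): row=0 col=0 char='_'
After 5 (w): row=0 col=1 char='p'
After 6 (j): row=1 col=1 char='o'
After 7 (k): row=0 col=1 char='p'

Answer: 0,1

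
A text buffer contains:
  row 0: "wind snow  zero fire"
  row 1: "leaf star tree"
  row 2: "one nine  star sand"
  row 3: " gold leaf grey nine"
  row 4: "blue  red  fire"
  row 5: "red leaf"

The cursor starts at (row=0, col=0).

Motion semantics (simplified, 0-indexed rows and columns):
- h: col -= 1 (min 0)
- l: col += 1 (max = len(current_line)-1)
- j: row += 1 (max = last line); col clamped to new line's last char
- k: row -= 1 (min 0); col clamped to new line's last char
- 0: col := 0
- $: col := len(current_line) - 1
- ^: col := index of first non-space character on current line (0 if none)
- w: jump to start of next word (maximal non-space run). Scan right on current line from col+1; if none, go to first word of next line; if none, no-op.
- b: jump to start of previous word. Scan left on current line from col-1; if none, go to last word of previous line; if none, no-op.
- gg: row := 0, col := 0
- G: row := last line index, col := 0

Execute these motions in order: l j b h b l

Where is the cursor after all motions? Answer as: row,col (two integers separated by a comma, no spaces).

After 1 (l): row=0 col=1 char='i'
After 2 (j): row=1 col=1 char='e'
After 3 (b): row=1 col=0 char='l'
After 4 (h): row=1 col=0 char='l'
After 5 (b): row=0 col=16 char='f'
After 6 (l): row=0 col=17 char='i'

Answer: 0,17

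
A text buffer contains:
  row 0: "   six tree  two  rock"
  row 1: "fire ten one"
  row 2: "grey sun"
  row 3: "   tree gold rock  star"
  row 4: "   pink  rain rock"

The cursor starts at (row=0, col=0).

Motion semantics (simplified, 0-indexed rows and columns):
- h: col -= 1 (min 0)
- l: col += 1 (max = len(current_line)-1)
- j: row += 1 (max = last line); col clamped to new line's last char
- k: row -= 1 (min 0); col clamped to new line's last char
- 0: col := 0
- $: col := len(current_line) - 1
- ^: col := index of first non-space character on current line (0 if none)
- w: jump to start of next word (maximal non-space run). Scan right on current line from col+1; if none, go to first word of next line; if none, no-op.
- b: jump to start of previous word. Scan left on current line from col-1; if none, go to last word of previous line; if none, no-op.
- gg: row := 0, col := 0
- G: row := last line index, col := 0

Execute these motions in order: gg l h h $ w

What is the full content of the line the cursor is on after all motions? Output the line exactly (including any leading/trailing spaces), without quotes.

After 1 (gg): row=0 col=0 char='_'
After 2 (l): row=0 col=1 char='_'
After 3 (h): row=0 col=0 char='_'
After 4 (h): row=0 col=0 char='_'
After 5 ($): row=0 col=21 char='k'
After 6 (w): row=1 col=0 char='f'

Answer: fire ten one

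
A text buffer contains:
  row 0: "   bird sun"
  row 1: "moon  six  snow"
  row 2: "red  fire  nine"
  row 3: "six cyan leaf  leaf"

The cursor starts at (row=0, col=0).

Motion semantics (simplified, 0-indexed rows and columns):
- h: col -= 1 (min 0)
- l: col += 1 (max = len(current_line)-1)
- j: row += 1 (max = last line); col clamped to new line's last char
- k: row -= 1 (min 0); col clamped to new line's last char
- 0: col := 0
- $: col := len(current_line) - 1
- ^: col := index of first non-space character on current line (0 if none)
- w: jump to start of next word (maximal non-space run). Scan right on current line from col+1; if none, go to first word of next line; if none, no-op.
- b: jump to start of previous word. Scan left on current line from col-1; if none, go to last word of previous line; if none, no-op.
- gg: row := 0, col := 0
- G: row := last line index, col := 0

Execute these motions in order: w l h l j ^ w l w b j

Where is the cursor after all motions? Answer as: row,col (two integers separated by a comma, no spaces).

After 1 (w): row=0 col=3 char='b'
After 2 (l): row=0 col=4 char='i'
After 3 (h): row=0 col=3 char='b'
After 4 (l): row=0 col=4 char='i'
After 5 (j): row=1 col=4 char='_'
After 6 (^): row=1 col=0 char='m'
After 7 (w): row=1 col=6 char='s'
After 8 (l): row=1 col=7 char='i'
After 9 (w): row=1 col=11 char='s'
After 10 (b): row=1 col=6 char='s'
After 11 (j): row=2 col=6 char='i'

Answer: 2,6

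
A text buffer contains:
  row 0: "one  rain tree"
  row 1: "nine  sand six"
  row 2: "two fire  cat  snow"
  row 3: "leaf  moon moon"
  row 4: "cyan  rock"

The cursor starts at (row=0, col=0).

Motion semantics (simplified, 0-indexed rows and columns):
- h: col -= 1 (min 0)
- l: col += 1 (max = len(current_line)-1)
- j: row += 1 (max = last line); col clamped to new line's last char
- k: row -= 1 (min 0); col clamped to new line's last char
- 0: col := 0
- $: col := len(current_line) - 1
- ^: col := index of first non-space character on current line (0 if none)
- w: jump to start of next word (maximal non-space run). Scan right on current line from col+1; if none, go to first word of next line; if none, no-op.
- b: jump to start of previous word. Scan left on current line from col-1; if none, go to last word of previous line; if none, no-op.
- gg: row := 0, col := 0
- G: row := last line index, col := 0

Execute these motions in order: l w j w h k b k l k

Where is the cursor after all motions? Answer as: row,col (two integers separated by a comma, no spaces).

Answer: 0,1

Derivation:
After 1 (l): row=0 col=1 char='n'
After 2 (w): row=0 col=5 char='r'
After 3 (j): row=1 col=5 char='_'
After 4 (w): row=1 col=6 char='s'
After 5 (h): row=1 col=5 char='_'
After 6 (k): row=0 col=5 char='r'
After 7 (b): row=0 col=0 char='o'
After 8 (k): row=0 col=0 char='o'
After 9 (l): row=0 col=1 char='n'
After 10 (k): row=0 col=1 char='n'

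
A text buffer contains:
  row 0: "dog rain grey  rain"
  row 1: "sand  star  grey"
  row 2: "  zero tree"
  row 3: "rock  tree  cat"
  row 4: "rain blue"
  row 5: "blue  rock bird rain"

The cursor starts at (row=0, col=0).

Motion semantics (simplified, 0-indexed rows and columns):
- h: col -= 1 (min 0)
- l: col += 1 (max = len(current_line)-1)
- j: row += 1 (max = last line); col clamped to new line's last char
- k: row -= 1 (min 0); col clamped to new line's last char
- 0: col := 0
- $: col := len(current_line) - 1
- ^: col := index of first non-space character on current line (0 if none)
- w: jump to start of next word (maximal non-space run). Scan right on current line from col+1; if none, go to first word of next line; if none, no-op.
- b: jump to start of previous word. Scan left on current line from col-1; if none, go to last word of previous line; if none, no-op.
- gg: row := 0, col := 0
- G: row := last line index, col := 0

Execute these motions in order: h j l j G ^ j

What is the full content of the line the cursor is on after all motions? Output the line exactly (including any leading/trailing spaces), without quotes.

Answer: blue  rock bird rain

Derivation:
After 1 (h): row=0 col=0 char='d'
After 2 (j): row=1 col=0 char='s'
After 3 (l): row=1 col=1 char='a'
After 4 (j): row=2 col=1 char='_'
After 5 (G): row=5 col=0 char='b'
After 6 (^): row=5 col=0 char='b'
After 7 (j): row=5 col=0 char='b'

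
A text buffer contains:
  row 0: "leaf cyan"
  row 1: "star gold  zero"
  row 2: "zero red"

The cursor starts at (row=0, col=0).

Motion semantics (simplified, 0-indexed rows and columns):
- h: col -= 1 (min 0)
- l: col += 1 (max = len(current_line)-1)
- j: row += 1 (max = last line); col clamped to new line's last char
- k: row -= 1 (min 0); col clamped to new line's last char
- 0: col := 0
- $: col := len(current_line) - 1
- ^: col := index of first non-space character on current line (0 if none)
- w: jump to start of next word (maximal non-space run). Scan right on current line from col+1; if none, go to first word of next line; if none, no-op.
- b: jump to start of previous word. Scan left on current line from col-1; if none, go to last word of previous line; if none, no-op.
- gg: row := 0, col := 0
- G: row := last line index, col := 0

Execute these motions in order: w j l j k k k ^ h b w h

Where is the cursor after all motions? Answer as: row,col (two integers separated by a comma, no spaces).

After 1 (w): row=0 col=5 char='c'
After 2 (j): row=1 col=5 char='g'
After 3 (l): row=1 col=6 char='o'
After 4 (j): row=2 col=6 char='e'
After 5 (k): row=1 col=6 char='o'
After 6 (k): row=0 col=6 char='y'
After 7 (k): row=0 col=6 char='y'
After 8 (^): row=0 col=0 char='l'
After 9 (h): row=0 col=0 char='l'
After 10 (b): row=0 col=0 char='l'
After 11 (w): row=0 col=5 char='c'
After 12 (h): row=0 col=4 char='_'

Answer: 0,4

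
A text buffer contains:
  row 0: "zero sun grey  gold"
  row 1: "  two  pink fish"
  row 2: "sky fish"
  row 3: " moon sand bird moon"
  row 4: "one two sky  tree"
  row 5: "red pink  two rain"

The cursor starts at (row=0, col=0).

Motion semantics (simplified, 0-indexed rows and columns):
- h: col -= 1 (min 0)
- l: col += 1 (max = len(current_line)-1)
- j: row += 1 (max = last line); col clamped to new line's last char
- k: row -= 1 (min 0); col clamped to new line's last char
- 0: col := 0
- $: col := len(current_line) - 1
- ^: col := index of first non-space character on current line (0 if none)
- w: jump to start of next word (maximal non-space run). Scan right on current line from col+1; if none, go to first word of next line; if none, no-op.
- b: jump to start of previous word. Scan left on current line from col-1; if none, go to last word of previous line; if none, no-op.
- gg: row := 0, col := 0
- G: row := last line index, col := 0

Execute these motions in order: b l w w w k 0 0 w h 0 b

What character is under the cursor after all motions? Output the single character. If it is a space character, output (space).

After 1 (b): row=0 col=0 char='z'
After 2 (l): row=0 col=1 char='e'
After 3 (w): row=0 col=5 char='s'
After 4 (w): row=0 col=9 char='g'
After 5 (w): row=0 col=15 char='g'
After 6 (k): row=0 col=15 char='g'
After 7 (0): row=0 col=0 char='z'
After 8 (0): row=0 col=0 char='z'
After 9 (w): row=0 col=5 char='s'
After 10 (h): row=0 col=4 char='_'
After 11 (0): row=0 col=0 char='z'
After 12 (b): row=0 col=0 char='z'

Answer: z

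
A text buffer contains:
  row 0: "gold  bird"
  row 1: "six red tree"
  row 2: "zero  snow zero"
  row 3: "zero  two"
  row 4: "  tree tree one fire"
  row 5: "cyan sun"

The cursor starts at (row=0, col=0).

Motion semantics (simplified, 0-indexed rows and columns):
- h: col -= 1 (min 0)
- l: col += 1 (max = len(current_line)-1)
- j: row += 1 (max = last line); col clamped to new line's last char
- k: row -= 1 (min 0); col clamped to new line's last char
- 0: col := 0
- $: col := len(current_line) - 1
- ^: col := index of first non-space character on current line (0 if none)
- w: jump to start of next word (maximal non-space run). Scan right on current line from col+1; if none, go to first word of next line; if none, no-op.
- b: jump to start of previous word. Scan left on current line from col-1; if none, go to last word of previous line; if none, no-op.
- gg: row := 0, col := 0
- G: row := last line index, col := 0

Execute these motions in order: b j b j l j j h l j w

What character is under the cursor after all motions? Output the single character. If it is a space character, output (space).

After 1 (b): row=0 col=0 char='g'
After 2 (j): row=1 col=0 char='s'
After 3 (b): row=0 col=6 char='b'
After 4 (j): row=1 col=6 char='d'
After 5 (l): row=1 col=7 char='_'
After 6 (j): row=2 col=7 char='n'
After 7 (j): row=3 col=7 char='w'
After 8 (h): row=3 col=6 char='t'
After 9 (l): row=3 col=7 char='w'
After 10 (j): row=4 col=7 char='t'
After 11 (w): row=4 col=12 char='o'

Answer: o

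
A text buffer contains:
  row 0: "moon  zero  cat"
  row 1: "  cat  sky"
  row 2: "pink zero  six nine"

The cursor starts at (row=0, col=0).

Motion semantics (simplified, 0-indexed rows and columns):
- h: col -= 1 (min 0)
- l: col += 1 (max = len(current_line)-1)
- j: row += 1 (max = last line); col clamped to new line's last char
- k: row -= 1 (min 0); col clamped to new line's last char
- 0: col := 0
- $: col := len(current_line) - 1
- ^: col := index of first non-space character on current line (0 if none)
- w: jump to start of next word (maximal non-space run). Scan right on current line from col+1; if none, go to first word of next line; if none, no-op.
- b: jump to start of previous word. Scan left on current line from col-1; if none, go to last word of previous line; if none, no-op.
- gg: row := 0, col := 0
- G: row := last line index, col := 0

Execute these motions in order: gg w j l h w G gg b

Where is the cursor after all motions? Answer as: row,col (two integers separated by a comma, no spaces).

After 1 (gg): row=0 col=0 char='m'
After 2 (w): row=0 col=6 char='z'
After 3 (j): row=1 col=6 char='_'
After 4 (l): row=1 col=7 char='s'
After 5 (h): row=1 col=6 char='_'
After 6 (w): row=1 col=7 char='s'
After 7 (G): row=2 col=0 char='p'
After 8 (gg): row=0 col=0 char='m'
After 9 (b): row=0 col=0 char='m'

Answer: 0,0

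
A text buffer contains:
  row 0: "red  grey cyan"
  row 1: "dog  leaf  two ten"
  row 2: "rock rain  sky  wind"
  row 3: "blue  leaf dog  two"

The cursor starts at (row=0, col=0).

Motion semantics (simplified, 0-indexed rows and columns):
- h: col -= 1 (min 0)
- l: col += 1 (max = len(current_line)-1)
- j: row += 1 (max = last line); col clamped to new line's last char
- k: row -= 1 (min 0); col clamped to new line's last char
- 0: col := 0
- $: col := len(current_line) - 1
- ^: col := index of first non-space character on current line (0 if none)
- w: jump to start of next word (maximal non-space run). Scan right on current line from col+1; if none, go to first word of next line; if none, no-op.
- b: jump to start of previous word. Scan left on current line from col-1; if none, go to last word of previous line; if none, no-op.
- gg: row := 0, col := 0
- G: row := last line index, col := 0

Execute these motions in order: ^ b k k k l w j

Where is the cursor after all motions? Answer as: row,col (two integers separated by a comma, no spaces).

After 1 (^): row=0 col=0 char='r'
After 2 (b): row=0 col=0 char='r'
After 3 (k): row=0 col=0 char='r'
After 4 (k): row=0 col=0 char='r'
After 5 (k): row=0 col=0 char='r'
After 6 (l): row=0 col=1 char='e'
After 7 (w): row=0 col=5 char='g'
After 8 (j): row=1 col=5 char='l'

Answer: 1,5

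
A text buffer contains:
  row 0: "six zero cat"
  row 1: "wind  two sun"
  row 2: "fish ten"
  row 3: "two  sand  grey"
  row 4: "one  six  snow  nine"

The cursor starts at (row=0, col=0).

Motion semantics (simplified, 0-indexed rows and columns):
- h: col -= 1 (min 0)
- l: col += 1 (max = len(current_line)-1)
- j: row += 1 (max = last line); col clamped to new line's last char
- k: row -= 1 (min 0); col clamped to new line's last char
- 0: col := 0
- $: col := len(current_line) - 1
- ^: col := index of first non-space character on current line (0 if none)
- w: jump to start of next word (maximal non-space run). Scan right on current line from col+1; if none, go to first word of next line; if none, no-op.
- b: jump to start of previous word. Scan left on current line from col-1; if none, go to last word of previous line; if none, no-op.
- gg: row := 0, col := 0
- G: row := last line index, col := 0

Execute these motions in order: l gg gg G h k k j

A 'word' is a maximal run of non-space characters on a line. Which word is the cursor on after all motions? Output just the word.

After 1 (l): row=0 col=1 char='i'
After 2 (gg): row=0 col=0 char='s'
After 3 (gg): row=0 col=0 char='s'
After 4 (G): row=4 col=0 char='o'
After 5 (h): row=4 col=0 char='o'
After 6 (k): row=3 col=0 char='t'
After 7 (k): row=2 col=0 char='f'
After 8 (j): row=3 col=0 char='t'

Answer: two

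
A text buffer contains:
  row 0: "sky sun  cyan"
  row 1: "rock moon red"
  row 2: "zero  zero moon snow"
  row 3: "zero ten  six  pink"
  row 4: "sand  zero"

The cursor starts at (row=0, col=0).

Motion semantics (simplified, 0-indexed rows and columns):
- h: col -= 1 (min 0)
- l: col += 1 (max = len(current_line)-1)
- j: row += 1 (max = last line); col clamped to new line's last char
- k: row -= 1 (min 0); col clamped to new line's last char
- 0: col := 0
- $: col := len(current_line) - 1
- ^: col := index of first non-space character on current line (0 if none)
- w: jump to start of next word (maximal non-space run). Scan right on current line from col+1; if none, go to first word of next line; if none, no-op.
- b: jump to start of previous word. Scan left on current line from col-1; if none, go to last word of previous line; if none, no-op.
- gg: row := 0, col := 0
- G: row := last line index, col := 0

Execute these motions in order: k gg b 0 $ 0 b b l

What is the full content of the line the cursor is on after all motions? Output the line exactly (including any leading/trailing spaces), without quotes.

After 1 (k): row=0 col=0 char='s'
After 2 (gg): row=0 col=0 char='s'
After 3 (b): row=0 col=0 char='s'
After 4 (0): row=0 col=0 char='s'
After 5 ($): row=0 col=12 char='n'
After 6 (0): row=0 col=0 char='s'
After 7 (b): row=0 col=0 char='s'
After 8 (b): row=0 col=0 char='s'
After 9 (l): row=0 col=1 char='k'

Answer: sky sun  cyan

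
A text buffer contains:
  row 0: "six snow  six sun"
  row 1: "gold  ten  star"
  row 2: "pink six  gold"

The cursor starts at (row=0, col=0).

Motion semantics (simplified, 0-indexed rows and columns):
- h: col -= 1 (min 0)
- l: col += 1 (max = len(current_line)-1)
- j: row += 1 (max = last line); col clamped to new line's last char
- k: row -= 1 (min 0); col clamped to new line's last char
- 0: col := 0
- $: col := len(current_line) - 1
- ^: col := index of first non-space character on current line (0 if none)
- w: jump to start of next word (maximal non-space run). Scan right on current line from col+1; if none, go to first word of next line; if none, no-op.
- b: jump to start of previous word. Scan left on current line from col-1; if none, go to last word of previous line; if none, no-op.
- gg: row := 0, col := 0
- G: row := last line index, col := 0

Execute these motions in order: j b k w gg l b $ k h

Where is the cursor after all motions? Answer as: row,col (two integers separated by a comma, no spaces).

Answer: 0,15

Derivation:
After 1 (j): row=1 col=0 char='g'
After 2 (b): row=0 col=14 char='s'
After 3 (k): row=0 col=14 char='s'
After 4 (w): row=1 col=0 char='g'
After 5 (gg): row=0 col=0 char='s'
After 6 (l): row=0 col=1 char='i'
After 7 (b): row=0 col=0 char='s'
After 8 ($): row=0 col=16 char='n'
After 9 (k): row=0 col=16 char='n'
After 10 (h): row=0 col=15 char='u'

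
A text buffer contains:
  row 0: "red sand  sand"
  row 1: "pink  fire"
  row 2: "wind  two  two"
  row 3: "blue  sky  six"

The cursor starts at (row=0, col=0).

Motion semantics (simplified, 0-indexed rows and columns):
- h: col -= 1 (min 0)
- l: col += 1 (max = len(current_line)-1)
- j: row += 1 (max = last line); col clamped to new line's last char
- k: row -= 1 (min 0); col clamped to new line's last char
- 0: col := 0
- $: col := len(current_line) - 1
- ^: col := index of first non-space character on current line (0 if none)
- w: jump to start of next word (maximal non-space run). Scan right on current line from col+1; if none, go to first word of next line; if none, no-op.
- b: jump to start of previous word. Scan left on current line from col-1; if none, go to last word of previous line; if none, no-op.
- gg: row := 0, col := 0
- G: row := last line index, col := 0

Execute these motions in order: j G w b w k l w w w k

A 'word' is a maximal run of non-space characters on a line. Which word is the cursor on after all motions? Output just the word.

After 1 (j): row=1 col=0 char='p'
After 2 (G): row=3 col=0 char='b'
After 3 (w): row=3 col=6 char='s'
After 4 (b): row=3 col=0 char='b'
After 5 (w): row=3 col=6 char='s'
After 6 (k): row=2 col=6 char='t'
After 7 (l): row=2 col=7 char='w'
After 8 (w): row=2 col=11 char='t'
After 9 (w): row=3 col=0 char='b'
After 10 (w): row=3 col=6 char='s'
After 11 (k): row=2 col=6 char='t'

Answer: two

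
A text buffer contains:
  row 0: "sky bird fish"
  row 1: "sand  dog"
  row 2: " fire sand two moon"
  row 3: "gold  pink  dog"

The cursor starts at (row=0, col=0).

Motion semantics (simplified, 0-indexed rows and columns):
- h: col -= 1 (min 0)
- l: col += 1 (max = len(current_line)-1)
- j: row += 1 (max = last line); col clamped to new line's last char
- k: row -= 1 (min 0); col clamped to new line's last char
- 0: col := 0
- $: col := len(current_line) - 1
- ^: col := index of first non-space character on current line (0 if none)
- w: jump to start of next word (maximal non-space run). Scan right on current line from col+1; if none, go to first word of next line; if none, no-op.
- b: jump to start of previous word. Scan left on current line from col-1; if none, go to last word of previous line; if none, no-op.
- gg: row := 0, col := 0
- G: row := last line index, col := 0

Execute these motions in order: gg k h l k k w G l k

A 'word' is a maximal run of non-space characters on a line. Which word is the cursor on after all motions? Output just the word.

Answer: fire

Derivation:
After 1 (gg): row=0 col=0 char='s'
After 2 (k): row=0 col=0 char='s'
After 3 (h): row=0 col=0 char='s'
After 4 (l): row=0 col=1 char='k'
After 5 (k): row=0 col=1 char='k'
After 6 (k): row=0 col=1 char='k'
After 7 (w): row=0 col=4 char='b'
After 8 (G): row=3 col=0 char='g'
After 9 (l): row=3 col=1 char='o'
After 10 (k): row=2 col=1 char='f'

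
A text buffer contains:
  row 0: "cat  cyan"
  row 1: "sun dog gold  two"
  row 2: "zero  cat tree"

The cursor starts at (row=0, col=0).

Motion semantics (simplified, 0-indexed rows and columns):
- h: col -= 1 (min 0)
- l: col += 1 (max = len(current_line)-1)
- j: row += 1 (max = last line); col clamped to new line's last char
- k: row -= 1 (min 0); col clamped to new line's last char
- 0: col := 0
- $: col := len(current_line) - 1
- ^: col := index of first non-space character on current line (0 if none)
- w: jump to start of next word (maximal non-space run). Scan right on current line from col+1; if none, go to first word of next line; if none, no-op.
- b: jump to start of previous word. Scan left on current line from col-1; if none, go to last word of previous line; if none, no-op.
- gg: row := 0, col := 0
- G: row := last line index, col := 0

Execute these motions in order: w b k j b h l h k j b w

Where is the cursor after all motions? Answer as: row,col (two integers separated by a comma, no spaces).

After 1 (w): row=0 col=5 char='c'
After 2 (b): row=0 col=0 char='c'
After 3 (k): row=0 col=0 char='c'
After 4 (j): row=1 col=0 char='s'
After 5 (b): row=0 col=5 char='c'
After 6 (h): row=0 col=4 char='_'
After 7 (l): row=0 col=5 char='c'
After 8 (h): row=0 col=4 char='_'
After 9 (k): row=0 col=4 char='_'
After 10 (j): row=1 col=4 char='d'
After 11 (b): row=1 col=0 char='s'
After 12 (w): row=1 col=4 char='d'

Answer: 1,4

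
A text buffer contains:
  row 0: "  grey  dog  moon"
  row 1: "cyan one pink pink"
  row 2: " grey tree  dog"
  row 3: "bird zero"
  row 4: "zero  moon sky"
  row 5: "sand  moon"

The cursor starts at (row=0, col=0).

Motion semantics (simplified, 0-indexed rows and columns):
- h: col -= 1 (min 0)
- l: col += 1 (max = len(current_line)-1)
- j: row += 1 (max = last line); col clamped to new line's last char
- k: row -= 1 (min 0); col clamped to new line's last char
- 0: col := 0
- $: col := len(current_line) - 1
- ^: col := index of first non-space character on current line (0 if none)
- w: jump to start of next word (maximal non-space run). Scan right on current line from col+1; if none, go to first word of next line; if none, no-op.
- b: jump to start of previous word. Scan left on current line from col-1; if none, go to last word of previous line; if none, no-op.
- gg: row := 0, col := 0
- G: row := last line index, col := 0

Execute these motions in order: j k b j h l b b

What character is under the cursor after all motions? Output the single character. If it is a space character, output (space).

After 1 (j): row=1 col=0 char='c'
After 2 (k): row=0 col=0 char='_'
After 3 (b): row=0 col=0 char='_'
After 4 (j): row=1 col=0 char='c'
After 5 (h): row=1 col=0 char='c'
After 6 (l): row=1 col=1 char='y'
After 7 (b): row=1 col=0 char='c'
After 8 (b): row=0 col=13 char='m'

Answer: m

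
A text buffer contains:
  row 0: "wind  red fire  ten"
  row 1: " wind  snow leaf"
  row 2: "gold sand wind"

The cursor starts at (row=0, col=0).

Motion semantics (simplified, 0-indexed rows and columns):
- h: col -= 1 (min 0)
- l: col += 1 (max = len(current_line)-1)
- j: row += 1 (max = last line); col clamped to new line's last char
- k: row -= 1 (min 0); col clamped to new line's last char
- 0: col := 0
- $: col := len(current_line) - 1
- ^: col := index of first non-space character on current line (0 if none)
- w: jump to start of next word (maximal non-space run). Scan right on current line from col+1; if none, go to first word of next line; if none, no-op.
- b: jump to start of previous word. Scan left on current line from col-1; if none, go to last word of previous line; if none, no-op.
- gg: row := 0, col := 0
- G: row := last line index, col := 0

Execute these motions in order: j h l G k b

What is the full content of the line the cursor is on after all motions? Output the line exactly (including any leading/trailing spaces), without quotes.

After 1 (j): row=1 col=0 char='_'
After 2 (h): row=1 col=0 char='_'
After 3 (l): row=1 col=1 char='w'
After 4 (G): row=2 col=0 char='g'
After 5 (k): row=1 col=0 char='_'
After 6 (b): row=0 col=16 char='t'

Answer: wind  red fire  ten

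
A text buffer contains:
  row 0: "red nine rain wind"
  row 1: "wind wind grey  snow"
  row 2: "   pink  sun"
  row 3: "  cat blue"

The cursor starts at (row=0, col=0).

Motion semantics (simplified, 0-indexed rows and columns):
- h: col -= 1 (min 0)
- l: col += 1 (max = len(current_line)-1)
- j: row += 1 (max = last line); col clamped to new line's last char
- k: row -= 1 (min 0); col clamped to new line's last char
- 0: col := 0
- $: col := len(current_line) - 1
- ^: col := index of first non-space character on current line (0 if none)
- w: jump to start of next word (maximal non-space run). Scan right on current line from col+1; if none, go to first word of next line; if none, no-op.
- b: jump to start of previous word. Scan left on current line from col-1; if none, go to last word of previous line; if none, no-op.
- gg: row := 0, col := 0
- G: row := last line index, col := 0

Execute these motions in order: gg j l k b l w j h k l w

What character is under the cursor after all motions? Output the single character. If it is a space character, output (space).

After 1 (gg): row=0 col=0 char='r'
After 2 (j): row=1 col=0 char='w'
After 3 (l): row=1 col=1 char='i'
After 4 (k): row=0 col=1 char='e'
After 5 (b): row=0 col=0 char='r'
After 6 (l): row=0 col=1 char='e'
After 7 (w): row=0 col=4 char='n'
After 8 (j): row=1 col=4 char='_'
After 9 (h): row=1 col=3 char='d'
After 10 (k): row=0 col=3 char='_'
After 11 (l): row=0 col=4 char='n'
After 12 (w): row=0 col=9 char='r'

Answer: r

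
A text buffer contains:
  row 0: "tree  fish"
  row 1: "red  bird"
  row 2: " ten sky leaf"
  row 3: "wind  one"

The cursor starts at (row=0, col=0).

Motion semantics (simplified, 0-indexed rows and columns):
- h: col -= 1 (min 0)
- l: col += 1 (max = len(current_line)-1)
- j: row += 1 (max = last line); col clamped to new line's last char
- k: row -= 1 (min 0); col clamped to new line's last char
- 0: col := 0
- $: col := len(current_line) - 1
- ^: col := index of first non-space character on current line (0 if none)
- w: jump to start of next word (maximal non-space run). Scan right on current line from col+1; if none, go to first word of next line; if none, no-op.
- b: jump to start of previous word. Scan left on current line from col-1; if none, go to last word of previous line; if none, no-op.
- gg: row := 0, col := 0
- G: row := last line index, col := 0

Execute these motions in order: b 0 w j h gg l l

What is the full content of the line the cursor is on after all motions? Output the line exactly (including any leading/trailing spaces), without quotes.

Answer: tree  fish

Derivation:
After 1 (b): row=0 col=0 char='t'
After 2 (0): row=0 col=0 char='t'
After 3 (w): row=0 col=6 char='f'
After 4 (j): row=1 col=6 char='i'
After 5 (h): row=1 col=5 char='b'
After 6 (gg): row=0 col=0 char='t'
After 7 (l): row=0 col=1 char='r'
After 8 (l): row=0 col=2 char='e'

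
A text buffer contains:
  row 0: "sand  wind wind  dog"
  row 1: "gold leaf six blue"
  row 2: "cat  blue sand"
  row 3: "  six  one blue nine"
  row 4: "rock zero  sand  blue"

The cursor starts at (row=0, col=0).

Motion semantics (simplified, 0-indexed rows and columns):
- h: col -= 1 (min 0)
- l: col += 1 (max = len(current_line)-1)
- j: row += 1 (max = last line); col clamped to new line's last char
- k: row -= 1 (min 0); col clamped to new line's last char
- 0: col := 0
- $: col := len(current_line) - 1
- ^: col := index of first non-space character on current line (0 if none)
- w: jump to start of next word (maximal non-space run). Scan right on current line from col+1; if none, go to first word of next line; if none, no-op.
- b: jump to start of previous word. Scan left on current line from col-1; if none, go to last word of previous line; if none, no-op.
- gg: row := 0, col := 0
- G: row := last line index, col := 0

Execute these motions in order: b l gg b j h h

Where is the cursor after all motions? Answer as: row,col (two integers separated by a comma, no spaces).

After 1 (b): row=0 col=0 char='s'
After 2 (l): row=0 col=1 char='a'
After 3 (gg): row=0 col=0 char='s'
After 4 (b): row=0 col=0 char='s'
After 5 (j): row=1 col=0 char='g'
After 6 (h): row=1 col=0 char='g'
After 7 (h): row=1 col=0 char='g'

Answer: 1,0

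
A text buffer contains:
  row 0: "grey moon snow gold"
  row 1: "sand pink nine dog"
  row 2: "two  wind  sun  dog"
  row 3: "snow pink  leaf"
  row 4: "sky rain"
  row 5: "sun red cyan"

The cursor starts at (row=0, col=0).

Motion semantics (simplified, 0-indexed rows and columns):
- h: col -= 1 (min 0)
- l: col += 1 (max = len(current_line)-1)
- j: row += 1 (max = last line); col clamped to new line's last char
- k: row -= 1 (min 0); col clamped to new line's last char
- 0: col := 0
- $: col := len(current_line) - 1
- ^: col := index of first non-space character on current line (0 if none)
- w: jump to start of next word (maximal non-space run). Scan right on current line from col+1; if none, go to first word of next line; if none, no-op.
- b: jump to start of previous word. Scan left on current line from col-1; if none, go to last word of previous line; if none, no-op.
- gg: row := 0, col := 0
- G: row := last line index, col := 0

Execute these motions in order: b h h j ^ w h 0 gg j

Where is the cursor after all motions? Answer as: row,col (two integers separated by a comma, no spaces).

After 1 (b): row=0 col=0 char='g'
After 2 (h): row=0 col=0 char='g'
After 3 (h): row=0 col=0 char='g'
After 4 (j): row=1 col=0 char='s'
After 5 (^): row=1 col=0 char='s'
After 6 (w): row=1 col=5 char='p'
After 7 (h): row=1 col=4 char='_'
After 8 (0): row=1 col=0 char='s'
After 9 (gg): row=0 col=0 char='g'
After 10 (j): row=1 col=0 char='s'

Answer: 1,0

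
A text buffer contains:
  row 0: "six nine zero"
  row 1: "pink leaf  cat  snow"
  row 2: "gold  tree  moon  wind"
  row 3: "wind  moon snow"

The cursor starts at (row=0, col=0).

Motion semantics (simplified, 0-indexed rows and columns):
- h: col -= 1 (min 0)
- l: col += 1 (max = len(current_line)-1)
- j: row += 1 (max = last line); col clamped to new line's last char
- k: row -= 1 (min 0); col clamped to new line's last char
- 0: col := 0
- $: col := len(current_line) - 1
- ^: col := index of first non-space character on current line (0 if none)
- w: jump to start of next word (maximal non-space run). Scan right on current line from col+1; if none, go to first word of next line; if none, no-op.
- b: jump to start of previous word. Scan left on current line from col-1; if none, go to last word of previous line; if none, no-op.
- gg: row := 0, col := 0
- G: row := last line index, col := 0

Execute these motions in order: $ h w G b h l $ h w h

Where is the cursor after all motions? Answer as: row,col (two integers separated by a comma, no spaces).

Answer: 3,0

Derivation:
After 1 ($): row=0 col=12 char='o'
After 2 (h): row=0 col=11 char='r'
After 3 (w): row=1 col=0 char='p'
After 4 (G): row=3 col=0 char='w'
After 5 (b): row=2 col=18 char='w'
After 6 (h): row=2 col=17 char='_'
After 7 (l): row=2 col=18 char='w'
After 8 ($): row=2 col=21 char='d'
After 9 (h): row=2 col=20 char='n'
After 10 (w): row=3 col=0 char='w'
After 11 (h): row=3 col=0 char='w'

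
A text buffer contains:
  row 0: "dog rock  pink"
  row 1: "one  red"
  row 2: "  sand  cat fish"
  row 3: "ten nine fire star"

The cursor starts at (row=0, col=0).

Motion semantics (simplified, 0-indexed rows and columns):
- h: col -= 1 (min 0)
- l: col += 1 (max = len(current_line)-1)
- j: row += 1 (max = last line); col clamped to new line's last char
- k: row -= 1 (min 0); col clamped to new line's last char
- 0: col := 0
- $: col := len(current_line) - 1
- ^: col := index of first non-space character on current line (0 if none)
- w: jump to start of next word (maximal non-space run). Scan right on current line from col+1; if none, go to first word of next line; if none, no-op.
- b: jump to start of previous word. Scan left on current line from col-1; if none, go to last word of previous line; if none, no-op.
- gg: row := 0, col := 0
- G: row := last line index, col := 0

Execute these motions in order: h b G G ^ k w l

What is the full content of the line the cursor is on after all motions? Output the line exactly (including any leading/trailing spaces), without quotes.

Answer:   sand  cat fish

Derivation:
After 1 (h): row=0 col=0 char='d'
After 2 (b): row=0 col=0 char='d'
After 3 (G): row=3 col=0 char='t'
After 4 (G): row=3 col=0 char='t'
After 5 (^): row=3 col=0 char='t'
After 6 (k): row=2 col=0 char='_'
After 7 (w): row=2 col=2 char='s'
After 8 (l): row=2 col=3 char='a'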